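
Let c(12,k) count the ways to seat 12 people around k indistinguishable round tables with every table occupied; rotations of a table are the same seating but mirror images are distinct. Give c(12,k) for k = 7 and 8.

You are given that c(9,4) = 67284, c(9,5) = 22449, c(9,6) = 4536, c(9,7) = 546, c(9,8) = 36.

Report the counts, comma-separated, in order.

2637558, 357423

row 10: T[10][5]=9·22449+67284=269325  T[10][6]=9·4536+22449=63273  T[10][7]=9·546+4536=9450  T[10][8]=9·36+546=870
row 11: T[11][6]=10·63273+269325=902055  T[11][7]=10·9450+63273=157773  T[11][8]=10·870+9450=18150
row 12: T[12][7]=11·157773+902055=2637558  T[12][8]=11·18150+157773=357423
Read c(12,7) = 2637558, c(12,8) = 357423.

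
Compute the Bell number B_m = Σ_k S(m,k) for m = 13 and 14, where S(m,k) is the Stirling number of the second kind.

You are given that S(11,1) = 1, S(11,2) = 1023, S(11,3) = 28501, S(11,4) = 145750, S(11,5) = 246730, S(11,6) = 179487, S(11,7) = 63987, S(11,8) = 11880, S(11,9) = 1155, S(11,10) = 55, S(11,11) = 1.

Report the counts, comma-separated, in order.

27644437, 190899322

i=12: T(12,1)=0+1·1=1 | T(12,2)=1+2·1023=2047 | T(12,3)=1023+3·28501=86526 | T(12,4)=28501+4·145750=611501 | T(12,5)=145750+5·246730=1379400 | T(12,6)=246730+6·179487=1323652 | T(12,7)=179487+7·63987=627396 | T(12,8)=63987+8·11880=159027 | T(12,9)=11880+9·1155=22275 | T(12,10)=1155+10·55=1705 | T(12,11)=55+11·1=66 | T(12,12)=1+12·0=1
i=13: T(13,1)=0+1·1=1 | T(13,2)=1+2·2047=4095 | T(13,3)=2047+3·86526=261625 | T(13,4)=86526+4·611501=2532530 | T(13,5)=611501+5·1379400=7508501 | T(13,6)=1379400+6·1323652=9321312 | T(13,7)=1323652+7·627396=5715424 | T(13,8)=627396+8·159027=1899612 | T(13,9)=159027+9·22275=359502 | T(13,10)=22275+10·1705=39325 | T(13,11)=1705+11·66=2431 | T(13,12)=66+12·1=78 | T(13,13)=1+13·0=1
i=14: T(14,1)=0+1·1=1 | T(14,2)=1+2·4095=8191 | T(14,3)=4095+3·261625=788970 | T(14,4)=261625+4·2532530=10391745 | T(14,5)=2532530+5·7508501=40075035 | T(14,6)=7508501+6·9321312=63436373 | T(14,7)=9321312+7·5715424=49329280 | T(14,8)=5715424+8·1899612=20912320 | T(14,9)=1899612+9·359502=5135130 | T(14,10)=359502+10·39325=752752 | T(14,11)=39325+11·2431=66066 | T(14,12)=2431+12·78=3367 | T(14,13)=78+13·1=91 | T(14,14)=1+14·0=1
B_13 = ΣS(13,k) = 1+4095+261625+2532530+7508501+9321312+5715424+1899612+359502+39325+2431+78+1 = 27644437
B_14 = ΣS(14,k) = 1+8191+788970+10391745+40075035+63436373+49329280+20912320+5135130+752752+66066+3367+91+1 = 190899322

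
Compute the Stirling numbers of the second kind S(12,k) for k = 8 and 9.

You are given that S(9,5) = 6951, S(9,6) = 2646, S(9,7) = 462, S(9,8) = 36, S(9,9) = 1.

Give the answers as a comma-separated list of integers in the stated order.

r10: T_10,6=6×2646+6951=22827; T_10,7=7×462+2646=5880; T_10,8=8×36+462=750; T_10,9=9×1+36=45
r11: T_11,7=7×5880+22827=63987; T_11,8=8×750+5880=11880; T_11,9=9×45+750=1155
r12: T_12,8=8×11880+63987=159027; T_12,9=9×1155+11880=22275
Read S(12,8) = 159027, S(12,9) = 22275.

159027, 22275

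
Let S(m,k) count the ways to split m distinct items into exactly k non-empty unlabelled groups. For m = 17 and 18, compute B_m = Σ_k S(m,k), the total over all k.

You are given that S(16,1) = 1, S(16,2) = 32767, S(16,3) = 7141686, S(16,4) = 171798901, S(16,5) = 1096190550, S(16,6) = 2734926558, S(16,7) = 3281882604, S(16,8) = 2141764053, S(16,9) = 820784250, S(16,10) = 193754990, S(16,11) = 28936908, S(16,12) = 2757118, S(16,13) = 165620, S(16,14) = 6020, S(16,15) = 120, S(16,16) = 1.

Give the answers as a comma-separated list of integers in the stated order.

@17  (17,1):1·1+0→1, (17,2):32767·2+1→65535, (17,3):7141686·3+32767→21457825, (17,4):171798901·4+7141686→694337290, (17,5):1096190550·5+171798901→5652751651, (17,6):2734926558·6+1096190550→17505749898, (17,7):3281882604·7+2734926558→25708104786, (17,8):2141764053·8+3281882604→20415995028, (17,9):820784250·9+2141764053→9528822303, (17,10):193754990·10+820784250→2758334150, (17,11):28936908·11+193754990→512060978, (17,12):2757118·12+28936908→62022324, (17,13):165620·13+2757118→4910178, (17,14):6020·14+165620→249900, (17,15):120·15+6020→7820, (17,16):1·16+120→136, (17,17):0·17+1→1
@18  (18,1):1·1+0→1, (18,2):65535·2+1→131071, (18,3):21457825·3+65535→64439010, (18,4):694337290·4+21457825→2798806985, (18,5):5652751651·5+694337290→28958095545, (18,6):17505749898·6+5652751651→110687251039, (18,7):25708104786·7+17505749898→197462483400, (18,8):20415995028·8+25708104786→189036065010, (18,9):9528822303·9+20415995028→106175395755, (18,10):2758334150·10+9528822303→37112163803, (18,11):512060978·11+2758334150→8391004908, (18,12):62022324·12+512060978→1256328866, (18,13):4910178·13+62022324→125854638, (18,14):249900·14+4910178→8408778, (18,15):7820·15+249900→367200, (18,16):136·16+7820→9996, (18,17):1·17+136→153, (18,18):0·18+1→1
B_17 = ΣS(17,k) = 1+65535+21457825+694337290+5652751651+17505749898+25708104786+20415995028+9528822303+2758334150+512060978+62022324+4910178+249900+7820+136+1 = 82864869804
B_18 = ΣS(18,k) = 1+131071+64439010+2798806985+28958095545+110687251039+197462483400+189036065010+106175395755+37112163803+8391004908+1256328866+125854638+8408778+367200+9996+153+1 = 682076806159

82864869804, 682076806159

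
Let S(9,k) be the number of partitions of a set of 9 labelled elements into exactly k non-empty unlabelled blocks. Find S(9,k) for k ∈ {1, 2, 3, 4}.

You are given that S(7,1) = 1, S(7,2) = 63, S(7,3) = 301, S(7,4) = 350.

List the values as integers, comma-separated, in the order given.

1, 255, 3025, 7770

row 8: T[8][1]=1·1+0=1  T[8][2]=2·63+1=127  T[8][3]=3·301+63=966  T[8][4]=4·350+301=1701
row 9: T[9][1]=1·1+0=1  T[9][2]=2·127+1=255  T[9][3]=3·966+127=3025  T[9][4]=4·1701+966=7770
Read S(9,1) = 1, S(9,2) = 255, S(9,3) = 3025, S(9,4) = 7770.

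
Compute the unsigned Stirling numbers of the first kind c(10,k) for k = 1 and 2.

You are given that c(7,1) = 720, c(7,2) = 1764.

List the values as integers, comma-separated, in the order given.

@8  (8,1):720·7+0→5040, (8,2):1764·7+720→13068
@9  (9,1):5040·8+0→40320, (9,2):13068·8+5040→109584
@10  (10,1):40320·9+0→362880, (10,2):109584·9+40320→1026576
Read c(10,1) = 362880, c(10,2) = 1026576.

362880, 1026576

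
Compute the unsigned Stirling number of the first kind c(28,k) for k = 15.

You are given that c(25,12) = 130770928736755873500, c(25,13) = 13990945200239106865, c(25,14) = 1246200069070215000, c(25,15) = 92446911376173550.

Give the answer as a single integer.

@26  (26,13):13990945200239106865·25+130770928736755873500→480544558742733545125, (26,14):1246200069070215000·25+13990945200239106865→45145946926994481865, (26,15):92446911376173550·25+1246200069070215000→3557372853474553750
@27  (27,14):45145946926994481865·26+480544558742733545125→1654339178844590073615, (27,15):3557372853474553750·26+45145946926994481865→137637641117332879365
@28  (28,15):137637641117332879365·27+1654339178844590073615→5370555489012577816470
Read c(28,15) = 5370555489012577816470.

5370555489012577816470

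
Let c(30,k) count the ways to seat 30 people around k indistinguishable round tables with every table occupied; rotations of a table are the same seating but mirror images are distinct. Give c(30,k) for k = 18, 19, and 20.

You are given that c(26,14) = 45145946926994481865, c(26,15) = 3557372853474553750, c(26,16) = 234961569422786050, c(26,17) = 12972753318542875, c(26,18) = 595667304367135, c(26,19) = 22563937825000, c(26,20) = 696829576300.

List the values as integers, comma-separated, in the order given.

row 27: T[27][15]=26·3557372853474553750+45145946926994481865=137637641117332879365  T[27][16]=26·234961569422786050+3557372853474553750=9666373658466991050  T[27][17]=26·12972753318542875+234961569422786050=572253155704900800  T[27][18]=26·595667304367135+12972753318542875=28460103232088385  T[27][19]=26·22563937825000+595667304367135=1182329687817135  T[27][20]=26·696829576300+22563937825000=40681506808800
row 28: T[28][16]=27·9666373658466991050+137637641117332879365=398629729895941637715  T[28][17]=27·572253155704900800+9666373658466991050=25117208862499312650  T[28][18]=27·28460103232088385+572253155704900800=1340675942971287195  T[28][19]=27·1182329687817135+28460103232088385=60383004803151030  T[28][20]=27·40681506808800+1182329687817135=2280730371654735
row 29: T[29][17]=28·25117208862499312650+398629729895941637715=1101911578045922391915  T[29][18]=28·1340675942971287195+25117208862499312650=62656135265695354110  T[29][19]=28·60383004803151030+1340675942971287195=3031400077459516035  T[29][20]=28·2280730371654735+60383004803151030=124243455209483610
row 30: T[30][18]=29·62656135265695354110+1101911578045922391915=2918939500751087661105  T[30][19]=29·3031400077459516035+62656135265695354110=150566737512021319125  T[30][20]=29·124243455209483610+3031400077459516035=6634460278534540725
Read c(30,18) = 2918939500751087661105, c(30,19) = 150566737512021319125, c(30,20) = 6634460278534540725.

2918939500751087661105, 150566737512021319125, 6634460278534540725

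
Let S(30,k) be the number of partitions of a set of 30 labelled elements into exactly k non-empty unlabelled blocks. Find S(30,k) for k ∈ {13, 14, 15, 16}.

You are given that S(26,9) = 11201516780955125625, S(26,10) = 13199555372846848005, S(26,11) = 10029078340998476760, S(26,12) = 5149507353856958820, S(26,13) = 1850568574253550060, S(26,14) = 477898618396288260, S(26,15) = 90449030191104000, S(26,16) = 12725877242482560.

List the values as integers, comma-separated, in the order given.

102442517922081938561415, 42337710060168129525765, 12879868072770626040000, 2940812098256837097720

r27: T_27,10=10×13199555372846848005+11201516780955125625=143197070509423605675; T_27,11=11×10029078340998476760+13199555372846848005=123519417123830092365; T_27,12=12×5149507353856958820+10029078340998476760=71823166587281982600; T_27,13=13×1850568574253550060+5149507353856958820=29206898819153109600; T_27,14=14×477898618396288260+1850568574253550060=8541149231801585700; T_27,15=15×90449030191104000+477898618396288260=1834634071262848260; T_27,16=16×12725877242482560+90449030191104000=294063066070824960
r28: T_28,11=11×123519417123830092365+143197070509423605675=1501910658871554621690; T_28,12=12×71823166587281982600+123519417123830092365=985397416171213883565; T_28,13=13×29206898819153109600+71823166587281982600=451512851236272407400; T_28,14=14×8541149231801585700+29206898819153109600=148782988064375309400; T_28,15=15×1834634071262848260+8541149231801585700=36060660300744309600; T_28,16=16×294063066070824960+1834634071262848260=6539643128396047620
r29: T_29,12=12×985397416171213883565+1501910658871554621690=13326679652926121224470; T_29,13=13×451512851236272407400+985397416171213883565=6855064482242755179765; T_29,14=14×148782988064375309400+451512851236272407400=2534474684137526739000; T_29,15=15×36060660300744309600+148782988064375309400=689692892575539953400; T_29,16=16×6539643128396047620+36060660300744309600=140694950355081071520
r30: T_30,13=13×6855064482242755179765+13326679652926121224470=102442517922081938561415; T_30,14=14×2534474684137526739000+6855064482242755179765=42337710060168129525765; T_30,15=15×689692892575539953400+2534474684137526739000=12879868072770626040000; T_30,16=16×140694950355081071520+689692892575539953400=2940812098256837097720
Read S(30,13) = 102442517922081938561415, S(30,14) = 42337710060168129525765, S(30,15) = 12879868072770626040000, S(30,16) = 2940812098256837097720.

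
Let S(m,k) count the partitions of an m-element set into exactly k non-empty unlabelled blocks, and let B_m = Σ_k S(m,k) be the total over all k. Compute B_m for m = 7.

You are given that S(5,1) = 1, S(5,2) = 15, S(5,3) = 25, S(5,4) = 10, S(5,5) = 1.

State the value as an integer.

row 6: T[6][1]=1·1+0=1  T[6][2]=2·15+1=31  T[6][3]=3·25+15=90  T[6][4]=4·10+25=65  T[6][5]=5·1+10=15  T[6][6]=6·0+1=1
row 7: T[7][1]=1·1+0=1  T[7][2]=2·31+1=63  T[7][3]=3·90+31=301  T[7][4]=4·65+90=350  T[7][5]=5·15+65=140  T[7][6]=6·1+15=21  T[7][7]=7·0+1=1
B_7 = ΣS(7,k) = 1+63+301+350+140+21+1 = 877

877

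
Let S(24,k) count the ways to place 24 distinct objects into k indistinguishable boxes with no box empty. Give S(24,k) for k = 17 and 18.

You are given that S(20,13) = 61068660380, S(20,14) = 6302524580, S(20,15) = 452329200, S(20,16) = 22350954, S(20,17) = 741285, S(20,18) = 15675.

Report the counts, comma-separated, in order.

i=21: T(21,14)=61068660380+14·6302524580=149304004500 | T(21,15)=6302524580+15·452329200=13087462580 | T(21,16)=452329200+16·22350954=809944464 | T(21,17)=22350954+17·741285=34952799 | T(21,18)=741285+18·15675=1023435
i=22: T(22,15)=149304004500+15·13087462580=345615943200 | T(22,16)=13087462580+16·809944464=26046574004 | T(22,17)=809944464+17·34952799=1404142047 | T(22,18)=34952799+18·1023435=53374629
i=23: T(23,16)=345615943200+16·26046574004=762361127264 | T(23,17)=26046574004+17·1404142047=49916988803 | T(23,18)=1404142047+18·53374629=2364885369
i=24: T(24,17)=762361127264+17·49916988803=1610949936915 | T(24,18)=49916988803+18·2364885369=92484925445
Read S(24,17) = 1610949936915, S(24,18) = 92484925445.

1610949936915, 92484925445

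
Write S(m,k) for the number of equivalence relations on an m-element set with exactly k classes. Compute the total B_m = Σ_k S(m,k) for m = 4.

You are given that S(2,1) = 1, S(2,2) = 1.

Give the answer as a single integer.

row 3: T[3][1]=1·1+0=1  T[3][2]=2·1+1=3  T[3][3]=3·0+1=1
row 4: T[4][1]=1·1+0=1  T[4][2]=2·3+1=7  T[4][3]=3·1+3=6  T[4][4]=4·0+1=1
B_4 = ΣS(4,k) = 1+7+6+1 = 15

15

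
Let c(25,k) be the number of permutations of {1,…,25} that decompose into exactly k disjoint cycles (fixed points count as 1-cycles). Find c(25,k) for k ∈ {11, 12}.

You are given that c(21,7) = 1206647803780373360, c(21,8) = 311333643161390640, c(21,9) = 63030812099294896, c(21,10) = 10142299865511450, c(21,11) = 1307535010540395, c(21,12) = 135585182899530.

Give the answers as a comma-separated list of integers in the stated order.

1014945527825214637300, 130770928736755873500

[22] T[22,8]:21*311333643161390640+1206647803780373360=7744654310169576800 · T[22,9]:21*63030812099294896+311333643161390640=1634980697246583456 · T[22,10]:21*10142299865511450+63030812099294896=276019109275035346 · T[22,11]:21*1307535010540395+10142299865511450=37600535086859745 · T[22,12]:21*135585182899530+1307535010540395=4154823851430525
[23] T[23,9]:22*1634980697246583456+7744654310169576800=43714229649594412832 · T[23,10]:22*276019109275035346+1634980697246583456=7707401101297361068 · T[23,11]:22*37600535086859745+276019109275035346=1103230881185949736 · T[23,12]:22*4154823851430525+37600535086859745=129006659818331295
[24] T[24,10]:23*7707401101297361068+43714229649594412832=220984454979433717396 · T[24,11]:23*1103230881185949736+7707401101297361068=33081711368574204996 · T[24,12]:23*129006659818331295+1103230881185949736=4070384057007569521
[25] T[25,11]:24*33081711368574204996+220984454979433717396=1014945527825214637300 · T[25,12]:24*4070384057007569521+33081711368574204996=130770928736755873500
Read c(25,11) = 1014945527825214637300, c(25,12) = 130770928736755873500.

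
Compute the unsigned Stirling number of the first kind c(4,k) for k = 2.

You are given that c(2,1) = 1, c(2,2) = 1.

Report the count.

row 3: T[3][1]=2·1+0=2  T[3][2]=2·1+1=3
row 4: T[4][2]=3·3+2=11
Read c(4,2) = 11.

11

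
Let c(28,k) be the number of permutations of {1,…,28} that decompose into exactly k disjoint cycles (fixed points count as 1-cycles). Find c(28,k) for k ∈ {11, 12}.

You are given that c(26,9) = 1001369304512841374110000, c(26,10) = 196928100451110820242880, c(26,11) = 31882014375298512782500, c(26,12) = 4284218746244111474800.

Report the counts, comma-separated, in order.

@27  (27,10):196928100451110820242880·26+1001369304512841374110000→6121499916241722700424880, (27,11):31882014375298512782500·26+196928100451110820242880→1025860474208872152587880, (27,12):4284218746244111474800·26+31882014375298512782500→143271701777645411127300
@28  (28,11):1025860474208872152587880·27+6121499916241722700424880→33819732719881270820297640, (28,12):143271701777645411127300·27+1025860474208872152587880→4894196422205298253024980
Read c(28,11) = 33819732719881270820297640, c(28,12) = 4894196422205298253024980.

33819732719881270820297640, 4894196422205298253024980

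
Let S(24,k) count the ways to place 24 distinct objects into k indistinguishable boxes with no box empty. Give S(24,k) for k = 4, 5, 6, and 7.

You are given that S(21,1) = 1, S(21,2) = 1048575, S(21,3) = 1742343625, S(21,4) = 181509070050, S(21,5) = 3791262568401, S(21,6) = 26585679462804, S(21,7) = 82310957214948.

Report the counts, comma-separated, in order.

row 22: T[22][2]=2·1048575+1=2097151  T[22][3]=3·1742343625+1048575=5228079450  T[22][4]=4·181509070050+1742343625=727778623825  T[22][5]=5·3791262568401+181509070050=19137821912055  T[22][6]=6·26585679462804+3791262568401=163305339345225  T[22][7]=7·82310957214948+26585679462804=602762379967440
row 23: T[23][3]=3·5228079450+2097151=15686335501  T[23][4]=4·727778623825+5228079450=2916342574750  T[23][5]=5·19137821912055+727778623825=96416888184100  T[23][6]=6·163305339345225+19137821912055=998969857983405  T[23][7]=7·602762379967440+163305339345225=4382641999117305
row 24: T[24][4]=4·2916342574750+15686335501=11681056634501  T[24][5]=5·96416888184100+2916342574750=485000783495250  T[24][6]=6·998969857983405+96416888184100=6090236036084530  T[24][7]=7·4382641999117305+998969857983405=31677463851804540
Read S(24,4) = 11681056634501, S(24,5) = 485000783495250, S(24,6) = 6090236036084530, S(24,7) = 31677463851804540.

11681056634501, 485000783495250, 6090236036084530, 31677463851804540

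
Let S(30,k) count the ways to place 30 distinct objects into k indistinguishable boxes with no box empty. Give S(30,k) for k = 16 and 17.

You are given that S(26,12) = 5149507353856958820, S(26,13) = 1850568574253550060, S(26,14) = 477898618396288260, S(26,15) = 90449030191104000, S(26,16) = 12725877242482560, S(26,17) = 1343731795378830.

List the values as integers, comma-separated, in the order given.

[27] T[27,13]:13*1850568574253550060+5149507353856958820=29206898819153109600 · T[27,14]:14*477898618396288260+1850568574253550060=8541149231801585700 · T[27,15]:15*90449030191104000+477898618396288260=1834634071262848260 · T[27,16]:16*12725877242482560+90449030191104000=294063066070824960 · T[27,17]:17*1343731795378830+12725877242482560=35569317763922670
[28] T[28,14]:14*8541149231801585700+29206898819153109600=148782988064375309400 · T[28,15]:15*1834634071262848260+8541149231801585700=36060660300744309600 · T[28,16]:16*294063066070824960+1834634071262848260=6539643128396047620 · T[28,17]:17*35569317763922670+294063066070824960=898741468057510350
[29] T[29,15]:15*36060660300744309600+148782988064375309400=689692892575539953400 · T[29,16]:16*6539643128396047620+36060660300744309600=140694950355081071520 · T[29,17]:17*898741468057510350+6539643128396047620=21818248085373723570
[30] T[30,16]:16*140694950355081071520+689692892575539953400=2940812098256837097720 · T[30,17]:17*21818248085373723570+140694950355081071520=511605167806434372210
Read S(30,16) = 2940812098256837097720, S(30,17) = 511605167806434372210.

2940812098256837097720, 511605167806434372210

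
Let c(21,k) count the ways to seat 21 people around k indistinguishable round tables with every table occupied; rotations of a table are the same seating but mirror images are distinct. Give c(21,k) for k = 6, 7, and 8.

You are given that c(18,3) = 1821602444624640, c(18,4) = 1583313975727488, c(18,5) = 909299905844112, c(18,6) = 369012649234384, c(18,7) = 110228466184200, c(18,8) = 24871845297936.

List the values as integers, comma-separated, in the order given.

@19  (19,4):1583313975727488·18+1821602444624640→30321254007719424, (19,5):909299905844112·18+1583313975727488→17950712280921504, (19,6):369012649234384·18+909299905844112→7551527592063024, (19,7):110228466184200·18+369012649234384→2353125040549984, (19,8):24871845297936·18+110228466184200→557921681547048
@20  (20,5):17950712280921504·19+30321254007719424→371384787345228000, (20,6):7551527592063024·19+17950712280921504→161429736530118960, (20,7):2353125040549984·19+7551527592063024→52260903362512720, (20,8):557921681547048·19+2353125040549984→12953636989943896
@21  (21,6):161429736530118960·20+371384787345228000→3599979517947607200, (21,7):52260903362512720·20+161429736530118960→1206647803780373360, (21,8):12953636989943896·20+52260903362512720→311333643161390640
Read c(21,6) = 3599979517947607200, c(21,7) = 1206647803780373360, c(21,8) = 311333643161390640.

3599979517947607200, 1206647803780373360, 311333643161390640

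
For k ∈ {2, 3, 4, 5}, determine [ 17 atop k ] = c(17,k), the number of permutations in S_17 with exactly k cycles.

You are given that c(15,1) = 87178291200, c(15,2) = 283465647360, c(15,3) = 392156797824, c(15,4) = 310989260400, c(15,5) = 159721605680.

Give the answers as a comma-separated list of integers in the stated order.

70734282393600, 102992244837120, 87077748875904, 48366009233424

r16: T_16,1=15×87178291200+0=1307674368000; T_16,2=15×283465647360+87178291200=4339163001600; T_16,3=15×392156797824+283465647360=6165817614720; T_16,4=15×310989260400+392156797824=5056995703824; T_16,5=15×159721605680+310989260400=2706813345600
r17: T_17,2=16×4339163001600+1307674368000=70734282393600; T_17,3=16×6165817614720+4339163001600=102992244837120; T_17,4=16×5056995703824+6165817614720=87077748875904; T_17,5=16×2706813345600+5056995703824=48366009233424
Read c(17,2) = 70734282393600, c(17,3) = 102992244837120, c(17,4) = 87077748875904, c(17,5) = 48366009233424.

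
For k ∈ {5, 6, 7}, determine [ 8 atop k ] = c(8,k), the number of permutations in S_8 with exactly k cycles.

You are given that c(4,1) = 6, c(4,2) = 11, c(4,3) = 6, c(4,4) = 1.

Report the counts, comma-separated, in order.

1960, 322, 28

[5] T[5,2]:4*11+6=50 · T[5,3]:4*6+11=35 · T[5,4]:4*1+6=10 · T[5,5]:4*0+1=1
[6] T[6,3]:5*35+50=225 · T[6,4]:5*10+35=85 · T[6,5]:5*1+10=15 · T[6,6]:5*0+1=1
[7] T[7,4]:6*85+225=735 · T[7,5]:6*15+85=175 · T[7,6]:6*1+15=21 · T[7,7]:6*0+1=1
[8] T[8,5]:7*175+735=1960 · T[8,6]:7*21+175=322 · T[8,7]:7*1+21=28
Read c(8,5) = 1960, c(8,6) = 322, c(8,7) = 28.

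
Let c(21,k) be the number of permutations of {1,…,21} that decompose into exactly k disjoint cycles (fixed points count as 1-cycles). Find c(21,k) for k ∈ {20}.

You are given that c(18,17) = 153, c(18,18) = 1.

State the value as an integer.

210

r19: T_19,18=18×1+153=171; T_19,19=18×0+1=1
r20: T_20,19=19×1+171=190; T_20,20=19×0+1=1
r21: T_21,20=20×1+190=210
Read c(21,20) = 210.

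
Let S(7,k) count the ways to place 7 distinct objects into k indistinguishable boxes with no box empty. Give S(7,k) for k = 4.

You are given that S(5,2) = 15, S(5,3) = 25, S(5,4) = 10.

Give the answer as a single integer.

i=6: T(6,3)=15+3·25=90 | T(6,4)=25+4·10=65
i=7: T(7,4)=90+4·65=350
Read S(7,4) = 350.

350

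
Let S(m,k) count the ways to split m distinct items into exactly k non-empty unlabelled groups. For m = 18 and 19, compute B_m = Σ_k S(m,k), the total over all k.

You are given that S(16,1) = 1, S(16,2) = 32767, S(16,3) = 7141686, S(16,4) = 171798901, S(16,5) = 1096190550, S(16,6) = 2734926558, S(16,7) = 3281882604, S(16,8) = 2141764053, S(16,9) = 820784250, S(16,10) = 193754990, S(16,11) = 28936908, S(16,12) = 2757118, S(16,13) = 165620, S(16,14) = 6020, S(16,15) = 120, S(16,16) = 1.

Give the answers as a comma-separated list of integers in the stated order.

682076806159, 5832742205057

[17] T[17,1]:1*1+0=1 · T[17,2]:2*32767+1=65535 · T[17,3]:3*7141686+32767=21457825 · T[17,4]:4*171798901+7141686=694337290 · T[17,5]:5*1096190550+171798901=5652751651 · T[17,6]:6*2734926558+1096190550=17505749898 · T[17,7]:7*3281882604+2734926558=25708104786 · T[17,8]:8*2141764053+3281882604=20415995028 · T[17,9]:9*820784250+2141764053=9528822303 · T[17,10]:10*193754990+820784250=2758334150 · T[17,11]:11*28936908+193754990=512060978 · T[17,12]:12*2757118+28936908=62022324 · T[17,13]:13*165620+2757118=4910178 · T[17,14]:14*6020+165620=249900 · T[17,15]:15*120+6020=7820 · T[17,16]:16*1+120=136 · T[17,17]:17*0+1=1
[18] T[18,1]:1*1+0=1 · T[18,2]:2*65535+1=131071 · T[18,3]:3*21457825+65535=64439010 · T[18,4]:4*694337290+21457825=2798806985 · T[18,5]:5*5652751651+694337290=28958095545 · T[18,6]:6*17505749898+5652751651=110687251039 · T[18,7]:7*25708104786+17505749898=197462483400 · T[18,8]:8*20415995028+25708104786=189036065010 · T[18,9]:9*9528822303+20415995028=106175395755 · T[18,10]:10*2758334150+9528822303=37112163803 · T[18,11]:11*512060978+2758334150=8391004908 · T[18,12]:12*62022324+512060978=1256328866 · T[18,13]:13*4910178+62022324=125854638 · T[18,14]:14*249900+4910178=8408778 · T[18,15]:15*7820+249900=367200 · T[18,16]:16*136+7820=9996 · T[18,17]:17*1+136=153 · T[18,18]:18*0+1=1
[19] T[19,1]:1*1+0=1 · T[19,2]:2*131071+1=262143 · T[19,3]:3*64439010+131071=193448101 · T[19,4]:4*2798806985+64439010=11259666950 · T[19,5]:5*28958095545+2798806985=147589284710 · T[19,6]:6*110687251039+28958095545=693081601779 · T[19,7]:7*197462483400+110687251039=1492924634839 · T[19,8]:8*189036065010+197462483400=1709751003480 · T[19,9]:9*106175395755+189036065010=1144614626805 · T[19,10]:10*37112163803+106175395755=477297033785 · T[19,11]:11*8391004908+37112163803=129413217791 · T[19,12]:12*1256328866+8391004908=23466951300 · T[19,13]:13*125854638+1256328866=2892439160 · T[19,14]:14*8408778+125854638=243577530 · T[19,15]:15*367200+8408778=13916778 · T[19,16]:16*9996+367200=527136 · T[19,17]:17*153+9996=12597 · T[19,18]:18*1+153=171 · T[19,19]:19*0+1=1
B_18 = ΣS(18,k) = 1+131071+64439010+2798806985+28958095545+110687251039+197462483400+189036065010+106175395755+37112163803+8391004908+1256328866+125854638+8408778+367200+9996+153+1 = 682076806159
B_19 = ΣS(19,k) = 1+262143+193448101+11259666950+147589284710+693081601779+1492924634839+1709751003480+1144614626805+477297033785+129413217791+23466951300+2892439160+243577530+13916778+527136+12597+171+1 = 5832742205057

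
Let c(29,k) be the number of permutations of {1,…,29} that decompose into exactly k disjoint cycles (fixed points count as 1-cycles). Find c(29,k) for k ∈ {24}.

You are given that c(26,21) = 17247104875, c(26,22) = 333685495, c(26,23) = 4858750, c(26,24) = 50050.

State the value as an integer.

55880640270

row 27: T[27][22]=26·333685495+17247104875=25922927745  T[27][23]=26·4858750+333685495=460012995  T[27][24]=26·50050+4858750=6160050
row 28: T[28][23]=27·460012995+25922927745=38343278610  T[28][24]=27·6160050+460012995=626334345
row 29: T[29][24]=28·626334345+38343278610=55880640270
Read c(29,24) = 55880640270.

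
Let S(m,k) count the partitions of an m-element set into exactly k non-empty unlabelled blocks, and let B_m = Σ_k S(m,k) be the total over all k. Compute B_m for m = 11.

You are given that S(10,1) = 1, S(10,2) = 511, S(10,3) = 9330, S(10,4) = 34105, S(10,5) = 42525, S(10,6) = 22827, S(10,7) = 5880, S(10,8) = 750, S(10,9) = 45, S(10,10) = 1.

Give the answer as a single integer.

678570

[11] T[11,1]:1*1+0=1 · T[11,2]:2*511+1=1023 · T[11,3]:3*9330+511=28501 · T[11,4]:4*34105+9330=145750 · T[11,5]:5*42525+34105=246730 · T[11,6]:6*22827+42525=179487 · T[11,7]:7*5880+22827=63987 · T[11,8]:8*750+5880=11880 · T[11,9]:9*45+750=1155 · T[11,10]:10*1+45=55 · T[11,11]:11*0+1=1
B_11 = ΣS(11,k) = 1+1023+28501+145750+246730+179487+63987+11880+1155+55+1 = 678570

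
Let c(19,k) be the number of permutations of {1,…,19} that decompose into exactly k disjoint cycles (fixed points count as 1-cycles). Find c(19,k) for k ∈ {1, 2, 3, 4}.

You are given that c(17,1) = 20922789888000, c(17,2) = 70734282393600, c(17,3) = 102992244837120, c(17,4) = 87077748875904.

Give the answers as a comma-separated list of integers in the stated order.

6402373705728000, 22376988058521600, 34012249593822720, 30321254007719424

row 18: T[18][1]=17·20922789888000+0=355687428096000  T[18][2]=17·70734282393600+20922789888000=1223405590579200  T[18][3]=17·102992244837120+70734282393600=1821602444624640  T[18][4]=17·87077748875904+102992244837120=1583313975727488
row 19: T[19][1]=18·355687428096000+0=6402373705728000  T[19][2]=18·1223405590579200+355687428096000=22376988058521600  T[19][3]=18·1821602444624640+1223405590579200=34012249593822720  T[19][4]=18·1583313975727488+1821602444624640=30321254007719424
Read c(19,1) = 6402373705728000, c(19,2) = 22376988058521600, c(19,3) = 34012249593822720, c(19,4) = 30321254007719424.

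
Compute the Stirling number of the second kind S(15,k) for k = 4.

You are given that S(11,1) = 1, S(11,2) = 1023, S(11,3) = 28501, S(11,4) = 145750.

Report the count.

42355950

[12] T[12,1]:1*1+0=1 · T[12,2]:2*1023+1=2047 · T[12,3]:3*28501+1023=86526 · T[12,4]:4*145750+28501=611501
[13] T[13,2]:2*2047+1=4095 · T[13,3]:3*86526+2047=261625 · T[13,4]:4*611501+86526=2532530
[14] T[14,3]:3*261625+4095=788970 · T[14,4]:4*2532530+261625=10391745
[15] T[15,4]:4*10391745+788970=42355950
Read S(15,4) = 42355950.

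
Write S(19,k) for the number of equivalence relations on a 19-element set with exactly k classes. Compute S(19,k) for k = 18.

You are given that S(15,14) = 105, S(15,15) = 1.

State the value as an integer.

@16  (16,15):1·15+105→120, (16,16):0·16+1→1
@17  (17,16):1·16+120→136, (17,17):0·17+1→1
@18  (18,17):1·17+136→153, (18,18):0·18+1→1
@19  (19,18):1·18+153→171
Read S(19,18) = 171.

171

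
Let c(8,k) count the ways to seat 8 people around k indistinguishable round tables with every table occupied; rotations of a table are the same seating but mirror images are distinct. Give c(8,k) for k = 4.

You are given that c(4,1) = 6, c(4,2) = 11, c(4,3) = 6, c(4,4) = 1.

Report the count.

@5  (5,1):6·4+0→24, (5,2):11·4+6→50, (5,3):6·4+11→35, (5,4):1·4+6→10
@6  (6,2):50·5+24→274, (6,3):35·5+50→225, (6,4):10·5+35→85
@7  (7,3):225·6+274→1624, (7,4):85·6+225→735
@8  (8,4):735·7+1624→6769
Read c(8,4) = 6769.

6769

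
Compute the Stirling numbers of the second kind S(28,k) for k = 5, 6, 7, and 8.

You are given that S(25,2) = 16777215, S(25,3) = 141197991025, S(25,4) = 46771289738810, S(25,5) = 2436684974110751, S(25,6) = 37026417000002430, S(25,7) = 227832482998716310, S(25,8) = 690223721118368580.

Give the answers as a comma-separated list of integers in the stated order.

307440364830580800, 8220146115188676396, 82892803728383735268, 392678226281361931131

r26: T_26,3=3×141197991025+16777215=423610750290; T_26,4=4×46771289738810+141197991025=187226356946265; T_26,5=5×2436684974110751+46771289738810=12230196160292565; T_26,6=6×37026417000002430+2436684974110751=224595186974125331; T_26,7=7×227832482998716310+37026417000002430=1631853797991016600; T_26,8=8×690223721118368580+227832482998716310=5749622251945664950
r27: T_27,4=4×187226356946265+423610750290=749329038535350; T_27,5=5×12230196160292565+187226356946265=61338207158409090; T_27,6=6×224595186974125331+12230196160292565=1359801318005044551; T_27,7=7×1631853797991016600+224595186974125331=11647571772911241531; T_27,8=8×5749622251945664950+1631853797991016600=47628831813556336200
r28: T_28,5=5×61338207158409090+749329038535350=307440364830580800; T_28,6=6×1359801318005044551+61338207158409090=8220146115188676396; T_28,7=7×11647571772911241531+1359801318005044551=82892803728383735268; T_28,8=8×47628831813556336200+11647571772911241531=392678226281361931131
Read S(28,5) = 307440364830580800, S(28,6) = 8220146115188676396, S(28,7) = 82892803728383735268, S(28,8) = 392678226281361931131.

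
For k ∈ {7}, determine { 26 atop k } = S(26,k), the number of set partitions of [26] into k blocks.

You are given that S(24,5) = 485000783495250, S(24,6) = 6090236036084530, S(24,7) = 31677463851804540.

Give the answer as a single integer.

[25] T[25,6]:6*6090236036084530+485000783495250=37026417000002430 · T[25,7]:7*31677463851804540+6090236036084530=227832482998716310
[26] T[26,7]:7*227832482998716310+37026417000002430=1631853797991016600
Read S(26,7) = 1631853797991016600.

1631853797991016600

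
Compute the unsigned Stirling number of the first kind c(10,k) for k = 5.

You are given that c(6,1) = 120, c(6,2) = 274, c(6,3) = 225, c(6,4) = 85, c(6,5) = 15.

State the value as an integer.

r7: T_7,2=6×274+120=1764; T_7,3=6×225+274=1624; T_7,4=6×85+225=735; T_7,5=6×15+85=175
r8: T_8,3=7×1624+1764=13132; T_8,4=7×735+1624=6769; T_8,5=7×175+735=1960
r9: T_9,4=8×6769+13132=67284; T_9,5=8×1960+6769=22449
r10: T_10,5=9×22449+67284=269325
Read c(10,5) = 269325.

269325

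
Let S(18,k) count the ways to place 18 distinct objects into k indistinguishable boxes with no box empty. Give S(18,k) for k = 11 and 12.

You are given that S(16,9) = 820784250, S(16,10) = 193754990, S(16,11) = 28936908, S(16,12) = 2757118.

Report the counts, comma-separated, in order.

i=17: T(17,10)=820784250+10·193754990=2758334150 | T(17,11)=193754990+11·28936908=512060978 | T(17,12)=28936908+12·2757118=62022324
i=18: T(18,11)=2758334150+11·512060978=8391004908 | T(18,12)=512060978+12·62022324=1256328866
Read S(18,11) = 8391004908, S(18,12) = 1256328866.

8391004908, 1256328866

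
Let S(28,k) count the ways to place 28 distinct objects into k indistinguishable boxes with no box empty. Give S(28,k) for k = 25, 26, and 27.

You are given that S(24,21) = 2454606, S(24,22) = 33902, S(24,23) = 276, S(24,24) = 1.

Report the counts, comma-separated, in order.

6654375, 64701, 378

i=25: T(25,22)=2454606+22·33902=3200450 | T(25,23)=33902+23·276=40250 | T(25,24)=276+24·1=300 | T(25,25)=1+25·0=1
i=26: T(26,23)=3200450+23·40250=4126200 | T(26,24)=40250+24·300=47450 | T(26,25)=300+25·1=325 | T(26,26)=1+26·0=1
i=27: T(27,24)=4126200+24·47450=5265000 | T(27,25)=47450+25·325=55575 | T(27,26)=325+26·1=351 | T(27,27)=1+27·0=1
i=28: T(28,25)=5265000+25·55575=6654375 | T(28,26)=55575+26·351=64701 | T(28,27)=351+27·1=378
Read S(28,25) = 6654375, S(28,26) = 64701, S(28,27) = 378.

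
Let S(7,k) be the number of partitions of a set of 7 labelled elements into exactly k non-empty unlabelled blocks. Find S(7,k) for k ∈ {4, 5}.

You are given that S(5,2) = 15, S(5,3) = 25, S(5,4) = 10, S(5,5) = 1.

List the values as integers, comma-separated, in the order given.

350, 140

i=6: T(6,3)=15+3·25=90 | T(6,4)=25+4·10=65 | T(6,5)=10+5·1=15
i=7: T(7,4)=90+4·65=350 | T(7,5)=65+5·15=140
Read S(7,4) = 350, S(7,5) = 140.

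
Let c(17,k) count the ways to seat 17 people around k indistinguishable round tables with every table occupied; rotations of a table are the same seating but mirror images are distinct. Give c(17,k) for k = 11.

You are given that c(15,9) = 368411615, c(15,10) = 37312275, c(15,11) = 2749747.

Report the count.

2185031420

row 16: T[16][10]=15·37312275+368411615=928095740  T[16][11]=15·2749747+37312275=78558480
row 17: T[17][11]=16·78558480+928095740=2185031420
Read c(17,11) = 2185031420.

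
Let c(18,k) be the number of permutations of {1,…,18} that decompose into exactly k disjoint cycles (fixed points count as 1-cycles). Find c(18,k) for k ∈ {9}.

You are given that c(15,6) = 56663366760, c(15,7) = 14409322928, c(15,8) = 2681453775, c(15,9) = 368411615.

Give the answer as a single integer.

[16] T[16,7]:15*14409322928+56663366760=272803210680 · T[16,8]:15*2681453775+14409322928=54631129553 · T[16,9]:15*368411615+2681453775=8207628000
[17] T[17,8]:16*54631129553+272803210680=1146901283528 · T[17,9]:16*8207628000+54631129553=185953177553
[18] T[18,9]:17*185953177553+1146901283528=4308105301929
Read c(18,9) = 4308105301929.

4308105301929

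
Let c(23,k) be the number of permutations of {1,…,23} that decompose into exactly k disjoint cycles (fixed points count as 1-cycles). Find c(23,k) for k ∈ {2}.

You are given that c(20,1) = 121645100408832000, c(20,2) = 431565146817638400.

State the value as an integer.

@21  (21,1):121645100408832000·20+0→2432902008176640000, (21,2):431565146817638400·20+121645100408832000→8752948036761600000
@22  (22,1):2432902008176640000·21+0→51090942171709440000, (22,2):8752948036761600000·21+2432902008176640000→186244810780170240000
@23  (23,2):186244810780170240000·22+51090942171709440000→4148476779335454720000
Read c(23,2) = 4148476779335454720000.

4148476779335454720000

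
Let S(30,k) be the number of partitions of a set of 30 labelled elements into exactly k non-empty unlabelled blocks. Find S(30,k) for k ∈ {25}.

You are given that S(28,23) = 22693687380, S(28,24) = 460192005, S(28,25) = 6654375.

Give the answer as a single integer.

@29  (29,24):460192005·24+22693687380→33738295500, (29,25):6654375·25+460192005→626551380
@30  (30,25):626551380·25+33738295500→49402080000
Read S(30,25) = 49402080000.

49402080000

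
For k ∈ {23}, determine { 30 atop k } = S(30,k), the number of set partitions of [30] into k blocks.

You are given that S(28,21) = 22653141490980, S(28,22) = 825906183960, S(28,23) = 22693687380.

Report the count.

71823880393200

i=29: T(29,22)=22653141490980+22·825906183960=40823077538100 | T(29,23)=825906183960+23·22693687380=1347860993700
i=30: T(30,23)=40823077538100+23·1347860993700=71823880393200
Read S(30,23) = 71823880393200.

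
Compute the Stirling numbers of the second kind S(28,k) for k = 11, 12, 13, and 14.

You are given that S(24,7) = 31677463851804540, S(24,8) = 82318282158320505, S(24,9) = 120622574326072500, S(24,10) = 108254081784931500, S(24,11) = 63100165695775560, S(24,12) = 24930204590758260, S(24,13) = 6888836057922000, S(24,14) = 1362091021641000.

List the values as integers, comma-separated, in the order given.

1501910658871554621690, 985397416171213883565, 451512851236272407400, 148782988064375309400

@25  (25,8):82318282158320505·8+31677463851804540→690223721118368580, (25,9):120622574326072500·9+82318282158320505→1167921451092973005, (25,10):108254081784931500·10+120622574326072500→1203163392175387500, (25,11):63100165695775560·11+108254081784931500→802355904438462660, (25,12):24930204590758260·12+63100165695775560→362262620784874680, (25,13):6888836057922000·13+24930204590758260→114485073343744260, (25,14):1362091021641000·14+6888836057922000→25958110360896000
@26  (26,9):1167921451092973005·9+690223721118368580→11201516780955125625, (26,10):1203163392175387500·10+1167921451092973005→13199555372846848005, (26,11):802355904438462660·11+1203163392175387500→10029078340998476760, (26,12):362262620784874680·12+802355904438462660→5149507353856958820, (26,13):114485073343744260·13+362262620784874680→1850568574253550060, (26,14):25958110360896000·14+114485073343744260→477898618396288260
@27  (27,10):13199555372846848005·10+11201516780955125625→143197070509423605675, (27,11):10029078340998476760·11+13199555372846848005→123519417123830092365, (27,12):5149507353856958820·12+10029078340998476760→71823166587281982600, (27,13):1850568574253550060·13+5149507353856958820→29206898819153109600, (27,14):477898618396288260·14+1850568574253550060→8541149231801585700
@28  (28,11):123519417123830092365·11+143197070509423605675→1501910658871554621690, (28,12):71823166587281982600·12+123519417123830092365→985397416171213883565, (28,13):29206898819153109600·13+71823166587281982600→451512851236272407400, (28,14):8541149231801585700·14+29206898819153109600→148782988064375309400
Read S(28,11) = 1501910658871554621690, S(28,12) = 985397416171213883565, S(28,13) = 451512851236272407400, S(28,14) = 148782988064375309400.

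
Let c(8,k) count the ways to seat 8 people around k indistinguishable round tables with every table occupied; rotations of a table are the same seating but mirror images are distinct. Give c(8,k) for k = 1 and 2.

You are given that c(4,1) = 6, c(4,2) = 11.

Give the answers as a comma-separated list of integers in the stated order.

r5: T_5,1=4×6+0=24; T_5,2=4×11+6=50
r6: T_6,1=5×24+0=120; T_6,2=5×50+24=274
r7: T_7,1=6×120+0=720; T_7,2=6×274+120=1764
r8: T_8,1=7×720+0=5040; T_8,2=7×1764+720=13068
Read c(8,1) = 5040, c(8,2) = 13068.

5040, 13068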